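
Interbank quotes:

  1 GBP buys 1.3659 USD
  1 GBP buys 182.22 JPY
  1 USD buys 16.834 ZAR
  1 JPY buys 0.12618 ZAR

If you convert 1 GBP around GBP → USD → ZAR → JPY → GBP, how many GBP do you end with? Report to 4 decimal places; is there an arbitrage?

Around GBP → USD → ZAR → JPY → GBP: 1 × 1.3659 × 16.834 ÷ 0.12618 ÷ 182.22 = 1.000045
Product ≈ 1 (deviation 0.005%, within rounding noise).

1.0000 (no arbitrage)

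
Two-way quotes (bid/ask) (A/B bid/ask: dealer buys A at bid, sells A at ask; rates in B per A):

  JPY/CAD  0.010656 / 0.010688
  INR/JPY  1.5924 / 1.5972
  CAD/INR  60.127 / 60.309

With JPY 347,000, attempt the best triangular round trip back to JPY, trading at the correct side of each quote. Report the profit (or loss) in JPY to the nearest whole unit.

Net profit: JPY 7,034

Best loop JPY → CAD → INR → JPY:
JPY 347,000 × 0.010656 (sell JPY at bid) = CAD 3,697.63
CAD 3,697.63 × 60.127 (sell CAD at bid) = INR 222,327.52
INR 222,327.52 × 1.5924 (sell INR at bid) = JPY 354,034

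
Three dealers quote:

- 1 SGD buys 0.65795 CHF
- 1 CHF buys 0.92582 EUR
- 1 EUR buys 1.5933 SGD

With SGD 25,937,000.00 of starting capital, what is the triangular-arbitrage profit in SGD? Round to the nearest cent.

Profitable loop is SGD → EUR → CHF → SGD:
SGD 25,937,000.00 ÷ 1.5933 = EUR 16,278,792.44
EUR 16,278,792.44 ÷ 0.92582 = CHF 17,583,107.35
CHF 17,583,107.35 ÷ 0.65795 = SGD 26,724,078.34
Profit = SGD 26,724,078.34 − SGD 25,937,000.00

Profit: SGD 787,078.34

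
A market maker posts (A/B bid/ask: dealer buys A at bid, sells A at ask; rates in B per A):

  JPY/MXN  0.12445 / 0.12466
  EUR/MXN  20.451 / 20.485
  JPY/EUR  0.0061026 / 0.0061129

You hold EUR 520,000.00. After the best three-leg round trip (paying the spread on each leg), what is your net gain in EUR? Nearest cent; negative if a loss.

Net profit: EUR 601.81

Best loop EUR → MXN → JPY → EUR:
EUR 520,000.00 × 20.451 (sell EUR at bid) = MXN 10,634,520.00
MXN 10,634,520.00 ÷ 0.12466 (buy JPY at ask) = JPY 85,308,198
JPY 85,308,198 × 0.0061026 (sell JPY at bid) = EUR 520,601.81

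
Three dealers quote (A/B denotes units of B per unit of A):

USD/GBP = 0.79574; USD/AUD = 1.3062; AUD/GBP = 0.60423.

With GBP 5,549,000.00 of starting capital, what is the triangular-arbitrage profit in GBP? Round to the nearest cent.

Profit: GBP 45,663.25

Profitable loop is GBP → AUD → USD → GBP:
GBP 5,549,000.00 ÷ 0.60423 = AUD 9,183,589.03
AUD 9,183,589.03 ÷ 1.3062 = USD 7,030,767.90
USD 7,030,767.90 × 0.79574 = GBP 5,594,663.25
Profit = GBP 5,594,663.25 − GBP 5,549,000.00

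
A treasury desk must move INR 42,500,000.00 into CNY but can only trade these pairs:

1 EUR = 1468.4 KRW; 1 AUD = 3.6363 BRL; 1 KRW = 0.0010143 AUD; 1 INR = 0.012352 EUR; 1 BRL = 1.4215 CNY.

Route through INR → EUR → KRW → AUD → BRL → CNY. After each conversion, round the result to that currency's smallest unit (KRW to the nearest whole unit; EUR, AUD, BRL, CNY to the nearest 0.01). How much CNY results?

CNY 4,041,509.34

INR 42,500,000.00 × 0.012352 = EUR 524,960.00
EUR 524,960.00 × 1468.4 = KRW 770,851,264
KRW 770,851,264 × 0.0010143 = AUD 781,874.44
AUD 781,874.44 × 3.6363 = BRL 2,843,130.03
BRL 2,843,130.03 × 1.4215 = CNY 4,041,509.34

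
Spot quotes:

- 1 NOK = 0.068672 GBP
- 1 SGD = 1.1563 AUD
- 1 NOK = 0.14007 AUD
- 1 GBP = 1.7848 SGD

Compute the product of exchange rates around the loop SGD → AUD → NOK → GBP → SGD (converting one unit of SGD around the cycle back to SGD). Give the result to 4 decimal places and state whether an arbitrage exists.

Around SGD → AUD → NOK → GBP → SGD: 1 × 1.1563 ÷ 0.14007 × 0.068672 × 1.7848 = 1.011800
Product > 1; profitable direction is SGD → AUD → NOK → GBP → SGD.

1.0118 (arbitrage exists)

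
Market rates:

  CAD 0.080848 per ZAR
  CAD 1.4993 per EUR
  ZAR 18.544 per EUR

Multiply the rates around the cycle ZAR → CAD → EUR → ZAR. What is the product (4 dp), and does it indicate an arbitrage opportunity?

1.0000 (no arbitrage)

Around ZAR → CAD → EUR → ZAR: 1 × 0.080848 ÷ 1.4993 × 18.544 = 0.999964
Product ≈ 1 (deviation 0.004%, within rounding noise).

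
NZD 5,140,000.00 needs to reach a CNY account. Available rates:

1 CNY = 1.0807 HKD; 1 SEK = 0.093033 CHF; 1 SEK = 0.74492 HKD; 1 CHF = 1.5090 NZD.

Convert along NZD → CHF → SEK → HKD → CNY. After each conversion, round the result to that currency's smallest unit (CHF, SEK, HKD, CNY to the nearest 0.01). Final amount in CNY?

CNY 25,237,209.71

NZD 5,140,000.00 ÷ 1.5090 = CHF 3,406,229.29
CHF 3,406,229.29 ÷ 0.093033 = SEK 36,613,129.64
SEK 36,613,129.64 × 0.74492 = HKD 27,273,852.53
HKD 27,273,852.53 ÷ 1.0807 = CNY 25,237,209.71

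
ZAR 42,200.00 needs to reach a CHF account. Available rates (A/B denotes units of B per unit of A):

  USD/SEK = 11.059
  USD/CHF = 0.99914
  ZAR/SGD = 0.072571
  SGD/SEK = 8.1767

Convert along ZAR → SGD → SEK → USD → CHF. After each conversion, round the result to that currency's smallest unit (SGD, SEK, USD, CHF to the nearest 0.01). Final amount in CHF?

ZAR 42,200.00 × 0.072571 = SGD 3,062.50
SGD 3,062.50 × 8.1767 = SEK 25,041.14
SEK 25,041.14 ÷ 11.059 = USD 2,264.32
USD 2,264.32 × 0.99914 = CHF 2,262.37

CHF 2,262.37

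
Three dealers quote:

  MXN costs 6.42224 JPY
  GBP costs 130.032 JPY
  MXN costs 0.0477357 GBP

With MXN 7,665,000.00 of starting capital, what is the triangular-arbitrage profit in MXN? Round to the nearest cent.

Profitable loop is MXN → JPY → GBP → MXN:
MXN 7,665,000.00 × 6.42224 = JPY 49,226,470
JPY 49,226,470 ÷ 130.032 = GBP 378,571.96
GBP 378,571.96 ÷ 0.0477357 = MXN 7,930,583.69
Profit = MXN 7,930,583.69 − MXN 7,665,000.00

Profit: MXN 265,583.69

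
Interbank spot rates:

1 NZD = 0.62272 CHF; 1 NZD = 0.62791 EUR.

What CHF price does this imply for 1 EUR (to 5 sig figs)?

1 EUR ÷ 0.62791 = 1.59258 NZD
1.59258 NZD × 0.62272 = 0.991734 CHF

EUR/CHF = 0.99173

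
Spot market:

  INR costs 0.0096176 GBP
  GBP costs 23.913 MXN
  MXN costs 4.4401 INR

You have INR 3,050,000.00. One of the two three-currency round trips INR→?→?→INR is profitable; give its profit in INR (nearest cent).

Profit: INR 64,536.07

Profitable loop is INR → GBP → MXN → INR:
INR 3,050,000.00 × 0.0096176 = GBP 29,333.68
GBP 29,333.68 × 23.913 = MXN 701,456.29
MXN 701,456.29 × 4.4401 = INR 3,114,536.07
Profit = INR 3,114,536.07 − INR 3,050,000.00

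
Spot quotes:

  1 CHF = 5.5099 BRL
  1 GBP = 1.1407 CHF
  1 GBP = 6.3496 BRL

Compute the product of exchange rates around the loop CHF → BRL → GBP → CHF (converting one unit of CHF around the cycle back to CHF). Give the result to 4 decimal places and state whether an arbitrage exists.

Around CHF → BRL → GBP → CHF: 1 × 5.5099 ÷ 6.3496 × 1.1407 = 0.989849
Product < 1; profitable direction is CHF → GBP → BRL → CHF.

0.9898 (arbitrage exists)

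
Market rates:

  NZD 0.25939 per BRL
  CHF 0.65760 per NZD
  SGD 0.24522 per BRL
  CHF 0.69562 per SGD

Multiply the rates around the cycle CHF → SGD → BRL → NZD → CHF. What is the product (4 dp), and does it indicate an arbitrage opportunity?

Around CHF → SGD → BRL → NZD → CHF: 1 ÷ 0.69562 ÷ 0.24522 × 0.25939 × 0.65760 = 0.999970
Product ≈ 1 (deviation 0.003%, within rounding noise).

1.0000 (no arbitrage)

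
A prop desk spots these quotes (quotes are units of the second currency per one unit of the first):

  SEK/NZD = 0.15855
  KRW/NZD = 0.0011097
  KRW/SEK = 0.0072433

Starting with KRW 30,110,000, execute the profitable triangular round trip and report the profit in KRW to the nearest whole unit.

Profit: KRW 1,050,749

Profitable loop is KRW → SEK → NZD → KRW:
KRW 30,110,000 × 0.0072433 = SEK 218,095.76
SEK 218,095.76 × 0.15855 = NZD 34,579.08
NZD 34,579.08 ÷ 0.0011097 = KRW 31,160,749
Profit = KRW 31,160,749 − KRW 30,110,000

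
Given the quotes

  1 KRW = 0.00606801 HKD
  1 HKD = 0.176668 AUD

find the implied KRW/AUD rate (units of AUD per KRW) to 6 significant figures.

1 KRW × 0.00606801 = 0.00606801 HKD
0.00606801 HKD × 0.176668 = 0.00107202 AUD

KRW/AUD = 0.00107202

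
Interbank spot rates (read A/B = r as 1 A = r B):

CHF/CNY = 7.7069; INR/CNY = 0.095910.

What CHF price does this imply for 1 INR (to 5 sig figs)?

INR/CHF = 0.012445

1 INR × 0.095910 = 0.09591 CNY
0.09591 CNY ÷ 7.7069 = 0.0124447 CHF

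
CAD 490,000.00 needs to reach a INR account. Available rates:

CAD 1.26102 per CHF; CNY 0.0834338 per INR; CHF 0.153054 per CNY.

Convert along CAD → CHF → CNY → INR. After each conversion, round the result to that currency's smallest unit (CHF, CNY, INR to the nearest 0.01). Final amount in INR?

INR 30,428,980.22

CAD 490,000.00 ÷ 1.26102 = CHF 388,574.33
CHF 388,574.33 ÷ 0.153054 = CNY 2,538,805.45
CNY 2,538,805.45 ÷ 0.0834338 = INR 30,428,980.22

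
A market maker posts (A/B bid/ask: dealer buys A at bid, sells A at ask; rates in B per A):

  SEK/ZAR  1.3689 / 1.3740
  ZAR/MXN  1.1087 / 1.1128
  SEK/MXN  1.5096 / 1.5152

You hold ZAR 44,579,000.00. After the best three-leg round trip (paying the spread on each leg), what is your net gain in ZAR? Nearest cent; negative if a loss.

Net profit: ZAR 73,536.23

Best loop ZAR → MXN → SEK → ZAR:
ZAR 44,579,000.00 × 1.1087 (sell ZAR at bid) = MXN 49,424,737.30
MXN 49,424,737.30 ÷ 1.5152 (buy SEK at ask) = SEK 32,619,282.80
SEK 32,619,282.80 × 1.3689 (sell SEK at bid) = ZAR 44,652,536.23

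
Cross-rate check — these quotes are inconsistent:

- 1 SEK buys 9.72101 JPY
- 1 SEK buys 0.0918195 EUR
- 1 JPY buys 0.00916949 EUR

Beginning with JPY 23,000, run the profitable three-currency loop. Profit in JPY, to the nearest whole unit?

Profitable loop is JPY → SEK → EUR → JPY:
JPY 23,000 ÷ 9.72101 = SEK 2,366.01
SEK 2,366.01 × 0.0918195 = EUR 217.25
EUR 217.25 ÷ 0.00916949 = JPY 23,692
Profit = JPY 23,692 − JPY 23,000

Profit: JPY 692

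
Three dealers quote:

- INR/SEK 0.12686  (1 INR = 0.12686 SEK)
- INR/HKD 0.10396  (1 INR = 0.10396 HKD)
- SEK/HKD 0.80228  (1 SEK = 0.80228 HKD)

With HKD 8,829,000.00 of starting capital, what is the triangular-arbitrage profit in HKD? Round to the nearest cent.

Profitable loop is HKD → SEK → INR → HKD:
HKD 8,829,000.00 ÷ 0.80228 = SEK 11,004,886.07
SEK 11,004,886.07 ÷ 0.12686 = INR 86,748,274.28
INR 86,748,274.28 × 0.10396 = HKD 9,018,350.59
Profit = HKD 9,018,350.59 − HKD 8,829,000.00

Profit: HKD 189,350.59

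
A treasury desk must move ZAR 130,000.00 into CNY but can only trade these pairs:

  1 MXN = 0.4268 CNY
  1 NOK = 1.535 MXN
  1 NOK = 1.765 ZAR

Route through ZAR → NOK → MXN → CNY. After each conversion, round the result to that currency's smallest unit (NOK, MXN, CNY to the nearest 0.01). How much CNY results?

CNY 48,253.79

ZAR 130,000.00 ÷ 1.765 = NOK 73,654.39
NOK 73,654.39 × 1.535 = MXN 113,059.49
MXN 113,059.49 × 0.4268 = CNY 48,253.79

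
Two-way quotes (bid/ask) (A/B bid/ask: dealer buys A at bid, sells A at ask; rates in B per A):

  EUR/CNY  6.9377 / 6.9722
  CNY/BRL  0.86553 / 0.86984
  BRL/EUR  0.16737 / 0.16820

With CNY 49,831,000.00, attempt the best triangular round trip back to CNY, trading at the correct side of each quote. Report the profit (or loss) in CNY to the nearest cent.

Best loop CNY → BRL → EUR → CNY:
CNY 49,831,000.00 × 0.86553 (sell CNY at bid) = BRL 43,130,225.43
BRL 43,130,225.43 × 0.16737 (sell BRL at bid) = EUR 7,218,705.83
EUR 7,218,705.83 × 6.9377 (sell EUR at bid) = CNY 50,081,215.44

Net profit: CNY 250,215.44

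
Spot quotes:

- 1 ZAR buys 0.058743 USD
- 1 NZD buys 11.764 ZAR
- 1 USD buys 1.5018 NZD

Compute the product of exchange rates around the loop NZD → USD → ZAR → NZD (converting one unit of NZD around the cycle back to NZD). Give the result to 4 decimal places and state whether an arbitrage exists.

0.9636 (arbitrage exists)

Around NZD → USD → ZAR → NZD: 1 ÷ 1.5018 ÷ 0.058743 ÷ 11.764 = 0.963556
Product < 1; profitable direction is NZD → ZAR → USD → NZD.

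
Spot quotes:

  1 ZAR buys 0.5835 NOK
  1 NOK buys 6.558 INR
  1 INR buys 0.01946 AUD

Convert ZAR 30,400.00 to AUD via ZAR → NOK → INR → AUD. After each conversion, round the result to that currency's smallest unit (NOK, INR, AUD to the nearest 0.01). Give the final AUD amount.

ZAR 30,400.00 × 0.5835 = NOK 17,738.40
NOK 17,738.40 × 6.558 = INR 116,328.43
INR 116,328.43 × 0.01946 = AUD 2,263.75

AUD 2,263.75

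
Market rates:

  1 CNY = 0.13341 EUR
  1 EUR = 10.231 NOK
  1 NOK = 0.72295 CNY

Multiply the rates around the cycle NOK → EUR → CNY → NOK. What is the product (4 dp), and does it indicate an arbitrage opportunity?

1.0134 (arbitrage exists)

Around NOK → EUR → CNY → NOK: 1 ÷ 10.231 ÷ 0.13341 ÷ 0.72295 = 1.013410
Product > 1; profitable direction is NOK → EUR → CNY → NOK.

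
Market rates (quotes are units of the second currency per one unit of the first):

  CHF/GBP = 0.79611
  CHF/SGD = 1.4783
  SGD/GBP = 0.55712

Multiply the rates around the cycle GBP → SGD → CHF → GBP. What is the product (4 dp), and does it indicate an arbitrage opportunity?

0.9666 (arbitrage exists)

Around GBP → SGD → CHF → GBP: 1 ÷ 0.55712 ÷ 1.4783 × 0.79611 = 0.966633
Product < 1; profitable direction is GBP → CHF → SGD → GBP.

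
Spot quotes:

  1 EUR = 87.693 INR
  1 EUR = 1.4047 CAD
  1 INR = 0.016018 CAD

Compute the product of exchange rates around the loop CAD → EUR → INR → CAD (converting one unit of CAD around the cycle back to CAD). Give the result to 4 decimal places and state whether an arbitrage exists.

Around CAD → EUR → INR → CAD: 1 ÷ 1.4047 × 87.693 × 0.016018 = 0.999976
Product ≈ 1 (deviation 0.002%, within rounding noise).

1.0000 (no arbitrage)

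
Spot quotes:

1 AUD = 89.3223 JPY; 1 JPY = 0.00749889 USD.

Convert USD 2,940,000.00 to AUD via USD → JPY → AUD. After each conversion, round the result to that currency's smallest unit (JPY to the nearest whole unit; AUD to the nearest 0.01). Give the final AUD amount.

USD 2,940,000.00 ÷ 0.00749889 = JPY 392,058,025
JPY 392,058,025 ÷ 89.3223 = AUD 4,389,251.34

AUD 4,389,251.34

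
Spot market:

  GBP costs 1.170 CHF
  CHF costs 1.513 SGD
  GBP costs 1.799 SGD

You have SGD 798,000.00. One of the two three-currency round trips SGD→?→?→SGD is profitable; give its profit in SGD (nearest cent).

Profit: SGD 12,978.36

Profitable loop is SGD → CHF → GBP → SGD:
SGD 798,000.00 ÷ 1.513 = CHF 527,428.95
CHF 527,428.95 ÷ 1.170 = GBP 450,793.97
GBP 450,793.97 × 1.799 = SGD 810,978.36
Profit = SGD 810,978.36 − SGD 798,000.00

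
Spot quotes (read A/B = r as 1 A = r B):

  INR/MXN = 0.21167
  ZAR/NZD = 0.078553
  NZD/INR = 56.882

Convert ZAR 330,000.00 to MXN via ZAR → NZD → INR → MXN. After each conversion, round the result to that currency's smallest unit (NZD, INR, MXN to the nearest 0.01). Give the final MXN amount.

MXN 312,112.30

ZAR 330,000.00 × 0.078553 = NZD 25,922.49
NZD 25,922.49 × 56.882 = INR 1,474,523.08
INR 1,474,523.08 × 0.21167 = MXN 312,112.30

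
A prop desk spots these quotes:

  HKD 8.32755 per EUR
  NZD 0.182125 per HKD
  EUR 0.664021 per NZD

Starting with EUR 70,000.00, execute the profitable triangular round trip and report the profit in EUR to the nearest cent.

Profit: EUR 496.36

Profitable loop is EUR → HKD → NZD → EUR:
EUR 70,000.00 × 8.32755 = HKD 582,928.50
HKD 582,928.50 × 0.182125 = NZD 106,165.85
NZD 106,165.85 × 0.664021 = EUR 70,496.36
Profit = EUR 70,496.36 − EUR 70,000.00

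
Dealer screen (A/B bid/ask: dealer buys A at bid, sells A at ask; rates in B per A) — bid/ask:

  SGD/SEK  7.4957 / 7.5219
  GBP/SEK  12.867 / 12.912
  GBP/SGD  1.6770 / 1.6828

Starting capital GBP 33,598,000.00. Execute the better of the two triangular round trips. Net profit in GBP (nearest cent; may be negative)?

Net profit: GBP 555,142.33

Best loop GBP → SEK → SGD → GBP:
GBP 33,598,000.00 × 12.867 (sell GBP at bid) = SEK 432,305,466.00
SEK 432,305,466.00 ÷ 7.5219 (buy SGD at ask) = SGD 57,472,907.91
SGD 57,472,907.91 ÷ 1.6828 (buy GBP at ask) = GBP 34,153,142.33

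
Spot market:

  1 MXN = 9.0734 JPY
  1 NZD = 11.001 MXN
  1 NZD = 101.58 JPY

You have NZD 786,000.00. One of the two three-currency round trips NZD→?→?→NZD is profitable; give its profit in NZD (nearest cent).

Profit: NZD 13,886.81

Profitable loop is NZD → JPY → MXN → NZD:
NZD 786,000.00 × 101.58 = JPY 79,841,880
JPY 79,841,880 ÷ 9.0734 = MXN 8,799,554.74
MXN 8,799,554.74 ÷ 11.001 = NZD 799,886.81
Profit = NZD 799,886.81 − NZD 786,000.00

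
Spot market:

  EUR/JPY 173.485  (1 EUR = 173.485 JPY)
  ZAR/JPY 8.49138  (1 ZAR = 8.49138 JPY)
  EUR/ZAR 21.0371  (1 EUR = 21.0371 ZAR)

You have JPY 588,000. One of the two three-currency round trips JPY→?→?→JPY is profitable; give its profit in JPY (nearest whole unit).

Profitable loop is JPY → EUR → ZAR → JPY:
JPY 588,000 ÷ 173.485 = EUR 3,389.34
EUR 3,389.34 × 21.0371 = ZAR 71,301.93
ZAR 71,301.93 × 8.49138 = JPY 605,452
Profit = JPY 605,452 − JPY 588,000

Profit: JPY 17,452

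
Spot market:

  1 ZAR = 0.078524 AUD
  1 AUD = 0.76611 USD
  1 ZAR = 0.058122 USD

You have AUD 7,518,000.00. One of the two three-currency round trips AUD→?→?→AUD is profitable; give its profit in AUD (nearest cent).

Profit: AUD 263,356.57

Profitable loop is AUD → USD → ZAR → AUD:
AUD 7,518,000.00 × 0.76611 = USD 5,759,614.98
USD 5,759,614.98 ÷ 0.058122 = ZAR 99,095,264.79
ZAR 99,095,264.79 × 0.078524 = AUD 7,781,356.57
Profit = AUD 7,781,356.57 − AUD 7,518,000.00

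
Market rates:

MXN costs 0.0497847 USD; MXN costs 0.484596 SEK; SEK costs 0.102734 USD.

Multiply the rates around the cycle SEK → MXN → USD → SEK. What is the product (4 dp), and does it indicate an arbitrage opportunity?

1.0000 (no arbitrage)

Around SEK → MXN → USD → SEK: 1 ÷ 0.484596 × 0.0497847 ÷ 0.102734 = 1.000004
Product ≈ 1 (deviation 0.000%, within rounding noise).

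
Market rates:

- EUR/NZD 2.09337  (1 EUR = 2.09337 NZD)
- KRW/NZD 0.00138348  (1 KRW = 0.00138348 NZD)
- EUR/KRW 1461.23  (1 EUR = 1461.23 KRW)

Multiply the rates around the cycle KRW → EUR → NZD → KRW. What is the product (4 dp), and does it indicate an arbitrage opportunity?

1.0355 (arbitrage exists)

Around KRW → EUR → NZD → KRW: 1 ÷ 1461.23 × 2.09337 ÷ 0.00138348 = 1.035511
Product > 1; profitable direction is KRW → EUR → NZD → KRW.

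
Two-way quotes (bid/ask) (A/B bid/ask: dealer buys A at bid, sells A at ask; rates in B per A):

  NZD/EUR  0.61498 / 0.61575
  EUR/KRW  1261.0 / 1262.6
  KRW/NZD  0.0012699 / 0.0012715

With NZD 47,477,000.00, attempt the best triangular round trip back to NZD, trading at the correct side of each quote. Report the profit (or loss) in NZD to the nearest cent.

Net profit: NZD 551,242.94

Best loop NZD → KRW → EUR → NZD:
NZD 47,477,000.00 ÷ 0.0012715 (buy KRW at ask) = KRW 37,339,362,957
KRW 37,339,362,957 ÷ 1262.6 (buy EUR at ask) = EUR 29,573,390.59
EUR 29,573,390.59 ÷ 0.61575 (buy NZD at ask) = NZD 48,028,242.94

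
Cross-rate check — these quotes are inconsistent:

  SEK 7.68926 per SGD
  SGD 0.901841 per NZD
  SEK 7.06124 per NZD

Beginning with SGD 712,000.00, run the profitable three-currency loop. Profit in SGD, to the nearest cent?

Profitable loop is SGD → NZD → SEK → SGD:
SGD 712,000.00 ÷ 0.901841 = NZD 789,496.15
NZD 789,496.15 × 7.06124 = SEK 5,574,821.81
SEK 5,574,821.81 ÷ 7.68926 = SGD 725,014.09
Profit = SGD 725,014.09 − SGD 712,000.00

Profit: SGD 13,014.09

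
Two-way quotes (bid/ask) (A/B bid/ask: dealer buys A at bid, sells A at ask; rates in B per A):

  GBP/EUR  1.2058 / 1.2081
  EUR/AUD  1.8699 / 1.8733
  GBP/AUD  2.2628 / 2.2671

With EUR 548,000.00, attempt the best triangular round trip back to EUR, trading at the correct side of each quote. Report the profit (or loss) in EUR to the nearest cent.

Net result: EUR -80.81 (no profitable arbitrage after spreads)

Best loop EUR → GBP → AUD → EUR:
EUR 548,000.00 ÷ 1.2081 (buy GBP at ask) = GBP 453,604.83
GBP 453,604.83 × 2.2628 (sell GBP at bid) = AUD 1,026,417.02
AUD 1,026,417.02 ÷ 1.8733 (buy EUR at ask) = EUR 547,919.19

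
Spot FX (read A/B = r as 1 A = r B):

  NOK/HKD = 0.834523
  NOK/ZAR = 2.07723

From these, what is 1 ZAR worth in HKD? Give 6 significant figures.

ZAR/HKD = 0.401748

1 ZAR ÷ 2.07723 = 0.48141 NOK
0.48141 NOK × 0.834523 = 0.401748 HKD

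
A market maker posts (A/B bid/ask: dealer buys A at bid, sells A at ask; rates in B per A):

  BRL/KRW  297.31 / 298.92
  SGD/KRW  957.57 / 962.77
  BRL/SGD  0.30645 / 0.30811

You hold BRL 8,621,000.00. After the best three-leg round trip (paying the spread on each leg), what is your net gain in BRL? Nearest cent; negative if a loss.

Best loop BRL → KRW → SGD → BRL:
BRL 8,621,000.00 × 297.31 (sell BRL at bid) = KRW 2,563,109,510
KRW 2,563,109,510 ÷ 962.77 (buy SGD at ask) = SGD 2,662,224.11
SGD 2,662,224.11 ÷ 0.30811 (buy BRL at ask) = BRL 8,640,498.89

Net profit: BRL 19,498.89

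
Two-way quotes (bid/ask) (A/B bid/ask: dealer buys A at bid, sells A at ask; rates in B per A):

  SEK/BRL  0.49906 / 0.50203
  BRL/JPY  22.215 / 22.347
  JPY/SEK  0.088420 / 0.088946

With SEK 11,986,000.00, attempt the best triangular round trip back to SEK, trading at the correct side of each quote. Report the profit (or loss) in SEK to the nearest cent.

Net profit: SEK 25,547.19

Best loop SEK → JPY → BRL → SEK:
SEK 11,986,000.00 ÷ 0.088946 (buy JPY at ask) = JPY 134,755,919
JPY 134,755,919 ÷ 22.347 (buy BRL at ask) = BRL 6,030,157.04
BRL 6,030,157.04 ÷ 0.50203 (buy SEK at ask) = SEK 12,011,547.19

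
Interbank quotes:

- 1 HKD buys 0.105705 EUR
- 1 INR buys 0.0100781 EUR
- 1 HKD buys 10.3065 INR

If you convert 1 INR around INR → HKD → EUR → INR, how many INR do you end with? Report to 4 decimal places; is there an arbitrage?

1.0177 (arbitrage exists)

Around INR → HKD → EUR → INR: 1 ÷ 10.3065 × 0.105705 ÷ 0.0100781 = 1.017667
Product > 1; profitable direction is INR → HKD → EUR → INR.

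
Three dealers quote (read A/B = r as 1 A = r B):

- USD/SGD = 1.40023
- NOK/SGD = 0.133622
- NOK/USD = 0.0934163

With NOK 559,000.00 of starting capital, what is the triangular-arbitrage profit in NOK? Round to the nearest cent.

Profitable loop is NOK → SGD → USD → NOK:
NOK 559,000.00 × 0.133622 = SGD 74,694.70
SGD 74,694.70 ÷ 1.40023 = USD 53,344.59
USD 53,344.59 ÷ 0.0934163 = NOK 571,041.58
Profit = NOK 571,041.58 − NOK 559,000.00

Profit: NOK 12,041.58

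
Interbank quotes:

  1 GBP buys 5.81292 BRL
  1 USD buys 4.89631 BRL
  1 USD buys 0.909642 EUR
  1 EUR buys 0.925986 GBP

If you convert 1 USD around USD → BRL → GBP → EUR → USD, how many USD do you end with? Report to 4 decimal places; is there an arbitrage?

1.0000 (no arbitrage)

Around USD → BRL → GBP → EUR → USD: 1 × 4.89631 ÷ 5.81292 ÷ 0.925986 ÷ 0.909642 = 0.999999
Product ≈ 1 (deviation 0.000%, within rounding noise).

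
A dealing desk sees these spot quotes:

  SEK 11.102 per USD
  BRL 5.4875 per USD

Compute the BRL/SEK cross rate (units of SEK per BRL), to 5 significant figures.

1 BRL ÷ 5.4875 = 0.182232 USD
0.182232 USD × 11.102 = 2.02314 SEK

BRL/SEK = 2.0231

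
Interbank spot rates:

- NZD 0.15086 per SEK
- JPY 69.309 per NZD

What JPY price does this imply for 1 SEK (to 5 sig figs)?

SEK/JPY = 10.456

1 SEK × 0.15086 = 0.15086 NZD
0.15086 NZD × 69.309 = 10.456 JPY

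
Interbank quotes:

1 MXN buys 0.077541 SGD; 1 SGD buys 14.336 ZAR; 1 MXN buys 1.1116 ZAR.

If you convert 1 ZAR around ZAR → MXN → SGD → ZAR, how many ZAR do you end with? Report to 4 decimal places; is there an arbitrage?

Around ZAR → MXN → SGD → ZAR: 1 ÷ 1.1116 × 0.077541 × 14.336 = 1.000025
Product ≈ 1 (deviation 0.002%, within rounding noise).

1.0000 (no arbitrage)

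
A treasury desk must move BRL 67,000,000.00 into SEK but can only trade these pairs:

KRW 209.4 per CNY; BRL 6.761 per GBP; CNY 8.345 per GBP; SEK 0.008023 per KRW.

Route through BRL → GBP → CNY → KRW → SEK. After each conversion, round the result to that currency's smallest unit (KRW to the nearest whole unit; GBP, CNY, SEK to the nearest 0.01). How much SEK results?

BRL 67,000,000.00 ÷ 6.761 = GBP 9,909,776.66
GBP 9,909,776.66 × 8.345 = CNY 82,697,086.23
CNY 82,697,086.23 × 209.4 = KRW 17,316,769,857
KRW 17,316,769,857 × 0.008023 = SEK 138,932,444.56

SEK 138,932,444.56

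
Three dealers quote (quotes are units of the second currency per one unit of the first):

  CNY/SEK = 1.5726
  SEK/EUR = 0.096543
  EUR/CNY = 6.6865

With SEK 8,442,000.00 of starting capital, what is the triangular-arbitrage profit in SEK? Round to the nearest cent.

Profit: SEK 128,048.07

Profitable loop is SEK → EUR → CNY → SEK:
SEK 8,442,000.00 × 0.096543 = EUR 815,016.01
EUR 815,016.01 × 6.6865 = CNY 5,449,604.52
CNY 5,449,604.52 × 1.5726 = SEK 8,570,048.07
Profit = SEK 8,570,048.07 − SEK 8,442,000.00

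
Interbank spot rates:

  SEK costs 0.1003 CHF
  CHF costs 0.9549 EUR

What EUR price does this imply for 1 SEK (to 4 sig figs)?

1 SEK × 0.1003 = 0.1003 CHF
0.1003 CHF × 0.9549 = 0.0957765 EUR

SEK/EUR = 0.09578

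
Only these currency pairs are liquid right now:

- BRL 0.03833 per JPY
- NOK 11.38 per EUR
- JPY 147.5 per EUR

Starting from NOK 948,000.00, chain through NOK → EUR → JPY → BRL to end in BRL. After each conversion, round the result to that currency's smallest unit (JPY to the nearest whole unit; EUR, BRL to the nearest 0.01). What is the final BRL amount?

NOK 948,000.00 ÷ 11.38 = EUR 83,304.04
EUR 83,304.04 × 147.5 = JPY 12,287,346
JPY 12,287,346 × 0.03833 = BRL 470,973.97

BRL 470,973.97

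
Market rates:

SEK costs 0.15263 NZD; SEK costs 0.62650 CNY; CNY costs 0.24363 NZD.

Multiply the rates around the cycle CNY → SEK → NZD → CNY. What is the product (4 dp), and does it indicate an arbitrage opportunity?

Around CNY → SEK → NZD → CNY: 1 ÷ 0.62650 × 0.15263 ÷ 0.24363 = 0.999973
Product ≈ 1 (deviation 0.003%, within rounding noise).

1.0000 (no arbitrage)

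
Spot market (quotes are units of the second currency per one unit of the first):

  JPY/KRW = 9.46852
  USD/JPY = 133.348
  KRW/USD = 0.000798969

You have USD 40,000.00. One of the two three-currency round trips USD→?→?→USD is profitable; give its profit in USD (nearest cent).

Profitable loop is USD → JPY → KRW → USD:
USD 40,000.00 × 133.348 = JPY 5,333,920
JPY 5,333,920 × 9.46852 = KRW 50,504,328
KRW 50,504,328 × 0.000798969 = USD 40,351.39
Profit = USD 40,351.39 − USD 40,000.00

Profit: USD 351.39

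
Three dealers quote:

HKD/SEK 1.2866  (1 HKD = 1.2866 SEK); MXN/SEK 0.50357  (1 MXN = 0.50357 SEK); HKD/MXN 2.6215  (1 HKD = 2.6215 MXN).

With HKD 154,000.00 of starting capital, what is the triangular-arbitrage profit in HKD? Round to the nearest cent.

Profitable loop is HKD → MXN → SEK → HKD:
HKD 154,000.00 × 2.6215 = MXN 403,711.00
MXN 403,711.00 × 0.50357 = SEK 203,296.75
SEK 203,296.75 ÷ 1.2866 = HKD 158,010.84
Profit = HKD 158,010.84 − HKD 154,000.00

Profit: HKD 4,010.84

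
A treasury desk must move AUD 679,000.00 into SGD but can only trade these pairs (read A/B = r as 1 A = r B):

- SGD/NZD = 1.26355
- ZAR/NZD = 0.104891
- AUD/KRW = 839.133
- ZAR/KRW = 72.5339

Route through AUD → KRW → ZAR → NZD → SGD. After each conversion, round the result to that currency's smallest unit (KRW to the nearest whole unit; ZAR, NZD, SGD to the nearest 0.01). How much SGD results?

AUD 679,000.00 × 839.133 = KRW 569,771,307
KRW 569,771,307 ÷ 72.5339 = ZAR 7,855,241.58
ZAR 7,855,241.58 × 0.104891 = NZD 823,944.14
NZD 823,944.14 ÷ 1.26355 = SGD 652,086.69

SGD 652,086.69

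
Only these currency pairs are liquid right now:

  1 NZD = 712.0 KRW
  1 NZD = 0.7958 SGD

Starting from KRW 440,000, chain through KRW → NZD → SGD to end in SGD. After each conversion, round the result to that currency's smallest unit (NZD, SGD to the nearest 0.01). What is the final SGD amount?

KRW 440,000 ÷ 712.0 = NZD 617.98
NZD 617.98 × 0.7958 = SGD 491.79

SGD 491.79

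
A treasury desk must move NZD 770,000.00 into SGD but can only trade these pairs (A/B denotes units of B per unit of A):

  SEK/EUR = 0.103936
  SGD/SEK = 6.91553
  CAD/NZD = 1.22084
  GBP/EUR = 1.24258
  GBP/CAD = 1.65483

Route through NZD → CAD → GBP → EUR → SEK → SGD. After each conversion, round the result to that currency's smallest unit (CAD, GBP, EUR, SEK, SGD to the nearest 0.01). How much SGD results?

NZD 770,000.00 ÷ 1.22084 = CAD 630,713.28
CAD 630,713.28 ÷ 1.65483 = GBP 381,134.79
GBP 381,134.79 × 1.24258 = EUR 473,590.47
EUR 473,590.47 ÷ 0.103936 = SEK 4,556,558.56
SEK 4,556,558.56 ÷ 6.91553 = SGD 658,887.83

SGD 658,887.83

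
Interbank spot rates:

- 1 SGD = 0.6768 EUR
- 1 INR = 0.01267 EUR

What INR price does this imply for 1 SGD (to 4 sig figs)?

SGD/INR = 53.42

1 SGD × 0.6768 = 0.6768 EUR
0.6768 EUR ÷ 0.01267 = 53.4175 INR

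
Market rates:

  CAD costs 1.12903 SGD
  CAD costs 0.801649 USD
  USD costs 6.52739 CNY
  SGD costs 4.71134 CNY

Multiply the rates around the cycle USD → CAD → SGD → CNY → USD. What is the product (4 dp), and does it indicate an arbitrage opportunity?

1.0165 (arbitrage exists)

Around USD → CAD → SGD → CNY → USD: 1 ÷ 0.801649 × 1.12903 × 4.71134 ÷ 6.52739 = 1.016544
Product > 1; profitable direction is USD → CAD → SGD → CNY → USD.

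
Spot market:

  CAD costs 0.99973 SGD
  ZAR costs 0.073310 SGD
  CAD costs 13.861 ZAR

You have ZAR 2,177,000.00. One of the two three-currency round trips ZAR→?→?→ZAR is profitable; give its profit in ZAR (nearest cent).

Profitable loop is ZAR → SGD → CAD → ZAR:
ZAR 2,177,000.00 × 0.073310 = SGD 159,595.87
SGD 159,595.87 ÷ 0.99973 = CAD 159,638.97
CAD 159,638.97 × 13.861 = ZAR 2,212,755.80
Profit = ZAR 2,212,755.80 − ZAR 2,177,000.00

Profit: ZAR 35,755.80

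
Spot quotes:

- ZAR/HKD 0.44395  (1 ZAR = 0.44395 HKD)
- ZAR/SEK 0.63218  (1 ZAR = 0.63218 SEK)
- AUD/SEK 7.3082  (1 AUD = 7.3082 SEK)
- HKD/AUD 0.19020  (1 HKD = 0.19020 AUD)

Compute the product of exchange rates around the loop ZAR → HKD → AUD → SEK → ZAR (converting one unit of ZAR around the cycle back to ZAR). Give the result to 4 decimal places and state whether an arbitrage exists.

0.9761 (arbitrage exists)

Around ZAR → HKD → AUD → SEK → ZAR: 1 × 0.44395 × 0.19020 × 7.3082 ÷ 0.63218 = 0.976145
Product < 1; profitable direction is ZAR → SEK → AUD → HKD → ZAR.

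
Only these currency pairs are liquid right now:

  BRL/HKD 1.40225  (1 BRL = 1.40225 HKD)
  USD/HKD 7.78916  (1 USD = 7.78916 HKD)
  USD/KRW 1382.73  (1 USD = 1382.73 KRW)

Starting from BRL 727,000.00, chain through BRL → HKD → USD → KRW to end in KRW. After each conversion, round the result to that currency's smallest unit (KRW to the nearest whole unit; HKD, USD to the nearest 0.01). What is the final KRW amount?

KRW 180,970,015

BRL 727,000.00 × 1.40225 = HKD 1,019,435.75
HKD 1,019,435.75 ÷ 7.78916 = USD 130,878.78
USD 130,878.78 × 1382.73 = KRW 180,970,015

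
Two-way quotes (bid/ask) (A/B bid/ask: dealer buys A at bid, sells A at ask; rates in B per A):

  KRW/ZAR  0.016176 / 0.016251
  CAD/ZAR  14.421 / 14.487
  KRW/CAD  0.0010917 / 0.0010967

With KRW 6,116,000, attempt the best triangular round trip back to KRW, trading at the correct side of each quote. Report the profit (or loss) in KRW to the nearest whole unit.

Best loop KRW → ZAR → CAD → KRW:
KRW 6,116,000 × 0.016176 (sell KRW at bid) = ZAR 98,932.42
ZAR 98,932.42 ÷ 14.487 (buy CAD at ask) = CAD 6,829.05
CAD 6,829.05 ÷ 0.0010967 (buy KRW at ask) = KRW 6,226,906

Net profit: KRW 110,906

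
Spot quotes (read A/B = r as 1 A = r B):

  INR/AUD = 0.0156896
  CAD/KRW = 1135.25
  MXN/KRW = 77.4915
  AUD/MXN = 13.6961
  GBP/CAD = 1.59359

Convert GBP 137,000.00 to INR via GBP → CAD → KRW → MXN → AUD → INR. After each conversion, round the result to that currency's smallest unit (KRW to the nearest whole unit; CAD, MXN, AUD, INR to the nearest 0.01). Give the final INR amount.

GBP 137,000.00 × 1.59359 = CAD 218,321.83
CAD 218,321.83 × 1135.25 = KRW 247,849,858
KRW 247,849,858 ÷ 77.4915 = MXN 3,198,413.48
MXN 3,198,413.48 ÷ 13.6961 = AUD 233,527.32
AUD 233,527.32 ÷ 0.0156896 = INR 14,884,211.20

INR 14,884,211.20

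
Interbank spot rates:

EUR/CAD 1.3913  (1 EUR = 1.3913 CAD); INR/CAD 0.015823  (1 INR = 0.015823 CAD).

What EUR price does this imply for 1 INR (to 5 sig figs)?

1 INR × 0.015823 = 0.015823 CAD
0.015823 CAD ÷ 1.3913 = 0.0113728 EUR

INR/EUR = 0.011373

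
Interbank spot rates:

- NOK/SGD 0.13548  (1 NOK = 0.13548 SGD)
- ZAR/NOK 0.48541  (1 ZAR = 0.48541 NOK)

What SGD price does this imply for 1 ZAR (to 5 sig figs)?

ZAR/SGD = 0.065763

1 ZAR × 0.48541 = 0.48541 NOK
0.48541 NOK × 0.13548 = 0.0657633 SGD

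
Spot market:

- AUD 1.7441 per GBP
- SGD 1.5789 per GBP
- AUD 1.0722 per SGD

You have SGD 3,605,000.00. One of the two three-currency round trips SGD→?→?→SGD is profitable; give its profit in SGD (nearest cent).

Profit: SGD 109,036.98

Profitable loop is SGD → GBP → AUD → SGD:
SGD 3,605,000.00 ÷ 1.5789 = GBP 2,283,235.16
GBP 2,283,235.16 × 1.7441 = AUD 3,982,190.45
AUD 3,982,190.45 ÷ 1.0722 = SGD 3,714,036.98
Profit = SGD 3,714,036.98 − SGD 3,605,000.00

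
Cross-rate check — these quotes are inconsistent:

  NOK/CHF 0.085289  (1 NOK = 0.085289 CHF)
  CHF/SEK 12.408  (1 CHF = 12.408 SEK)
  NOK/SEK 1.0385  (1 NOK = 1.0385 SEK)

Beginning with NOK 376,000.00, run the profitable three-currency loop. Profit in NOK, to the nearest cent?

Profitable loop is NOK → CHF → SEK → NOK:
NOK 376,000.00 × 0.085289 = CHF 32,068.66
CHF 32,068.66 × 12.408 = SEK 397,907.98
SEK 397,907.98 ÷ 1.0385 = NOK 383,156.46
Profit = NOK 383,156.46 − NOK 376,000.00

Profit: NOK 7,156.46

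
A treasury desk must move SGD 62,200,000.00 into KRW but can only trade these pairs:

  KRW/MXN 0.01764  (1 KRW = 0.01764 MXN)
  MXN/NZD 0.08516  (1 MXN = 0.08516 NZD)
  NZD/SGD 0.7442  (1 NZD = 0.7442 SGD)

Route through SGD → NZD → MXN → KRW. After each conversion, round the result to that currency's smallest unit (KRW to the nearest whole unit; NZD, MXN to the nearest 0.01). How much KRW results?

KRW 55,637,356,279

SGD 62,200,000.00 ÷ 0.7442 = NZD 83,579,682.88
NZD 83,579,682.88 ÷ 0.08516 = MXN 981,442,964.77
MXN 981,442,964.77 ÷ 0.01764 = KRW 55,637,356,279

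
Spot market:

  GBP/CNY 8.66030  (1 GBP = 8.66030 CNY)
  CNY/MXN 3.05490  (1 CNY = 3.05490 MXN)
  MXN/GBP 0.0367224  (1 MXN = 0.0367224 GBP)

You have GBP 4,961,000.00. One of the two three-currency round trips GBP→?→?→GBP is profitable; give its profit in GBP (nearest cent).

Profitable loop is GBP → MXN → CNY → GBP:
GBP 4,961,000.00 ÷ 0.0367224 = MXN 135,094,656.12
MXN 135,094,656.12 ÷ 3.05490 = CNY 44,222,284.24
CNY 44,222,284.24 ÷ 8.66030 = GBP 5,106,322.44
Profit = GBP 5,106,322.44 − GBP 4,961,000.00

Profit: GBP 145,322.44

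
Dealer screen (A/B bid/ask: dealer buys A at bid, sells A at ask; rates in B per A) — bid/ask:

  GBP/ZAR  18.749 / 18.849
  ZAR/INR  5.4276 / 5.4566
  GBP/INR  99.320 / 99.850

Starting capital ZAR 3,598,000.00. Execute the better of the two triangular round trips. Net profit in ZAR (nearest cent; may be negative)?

Best loop ZAR → INR → GBP → ZAR:
ZAR 3,598,000.00 × 5.4276 (sell ZAR at bid) = INR 19,528,504.80
INR 19,528,504.80 ÷ 99.850 (buy GBP at ask) = GBP 195,578.42
GBP 195,578.42 × 18.749 (sell GBP at bid) = ZAR 3,666,899.71

Net profit: ZAR 68,899.71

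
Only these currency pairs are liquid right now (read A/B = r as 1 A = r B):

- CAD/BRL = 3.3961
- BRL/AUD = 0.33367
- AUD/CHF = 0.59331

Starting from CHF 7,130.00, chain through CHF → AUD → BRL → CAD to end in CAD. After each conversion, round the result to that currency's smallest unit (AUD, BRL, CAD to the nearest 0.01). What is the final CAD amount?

CAD 10,604.99

CHF 7,130.00 ÷ 0.59331 = AUD 12,017.33
AUD 12,017.33 ÷ 0.33367 = BRL 36,015.61
BRL 36,015.61 ÷ 3.3961 = CAD 10,604.99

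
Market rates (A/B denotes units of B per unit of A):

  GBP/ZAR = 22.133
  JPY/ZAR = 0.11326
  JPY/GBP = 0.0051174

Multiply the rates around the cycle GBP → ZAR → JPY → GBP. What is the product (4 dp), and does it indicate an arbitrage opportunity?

1.0000 (no arbitrage)

Around GBP → ZAR → JPY → GBP: 1 × 22.133 ÷ 0.11326 × 0.0051174 = 1.000030
Product ≈ 1 (deviation 0.003%, within rounding noise).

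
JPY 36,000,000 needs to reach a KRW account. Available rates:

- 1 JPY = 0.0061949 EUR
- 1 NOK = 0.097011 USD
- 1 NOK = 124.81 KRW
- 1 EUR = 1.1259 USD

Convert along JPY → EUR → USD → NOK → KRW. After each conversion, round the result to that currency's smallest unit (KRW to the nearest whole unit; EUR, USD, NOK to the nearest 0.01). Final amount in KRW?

JPY 36,000,000 × 0.0061949 = EUR 223,016.40
EUR 223,016.40 × 1.1259 = USD 251,094.16
USD 251,094.16 ÷ 0.097011 = NOK 2,588,306.07
NOK 2,588,306.07 × 124.81 = KRW 323,046,481

KRW 323,046,481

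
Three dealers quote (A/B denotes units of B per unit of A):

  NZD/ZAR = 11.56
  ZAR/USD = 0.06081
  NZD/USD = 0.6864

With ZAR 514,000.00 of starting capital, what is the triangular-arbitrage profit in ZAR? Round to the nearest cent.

Profit: ZAR 12,403.40

Profitable loop is ZAR → USD → NZD → ZAR:
ZAR 514,000.00 × 0.06081 = USD 31,256.34
USD 31,256.34 ÷ 0.6864 = NZD 45,536.63
NZD 45,536.63 × 11.56 = ZAR 526,403.40
Profit = ZAR 526,403.40 − ZAR 514,000.00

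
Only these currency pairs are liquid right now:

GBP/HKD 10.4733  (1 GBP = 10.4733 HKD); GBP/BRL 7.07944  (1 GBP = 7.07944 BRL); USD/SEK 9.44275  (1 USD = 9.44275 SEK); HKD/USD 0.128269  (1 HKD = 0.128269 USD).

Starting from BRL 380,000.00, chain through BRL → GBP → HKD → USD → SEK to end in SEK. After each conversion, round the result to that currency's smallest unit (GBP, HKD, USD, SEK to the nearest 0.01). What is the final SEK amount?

SEK 680,908.02

BRL 380,000.00 ÷ 7.07944 = GBP 53,676.56
GBP 53,676.56 × 10.4733 = HKD 562,170.72
HKD 562,170.72 × 0.128269 = USD 72,109.08
USD 72,109.08 × 9.44275 = SEK 680,908.02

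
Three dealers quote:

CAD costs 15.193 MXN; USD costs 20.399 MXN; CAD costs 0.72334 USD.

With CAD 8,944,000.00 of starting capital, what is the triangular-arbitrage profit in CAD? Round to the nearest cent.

Profit: CAD 265,243.76

Profitable loop is CAD → MXN → USD → CAD:
CAD 8,944,000.00 × 15.193 = MXN 135,886,192.00
MXN 135,886,192.00 ÷ 20.399 = USD 6,661,414.38
USD 6,661,414.38 ÷ 0.72334 = CAD 9,209,243.76
Profit = CAD 9,209,243.76 − CAD 8,944,000.00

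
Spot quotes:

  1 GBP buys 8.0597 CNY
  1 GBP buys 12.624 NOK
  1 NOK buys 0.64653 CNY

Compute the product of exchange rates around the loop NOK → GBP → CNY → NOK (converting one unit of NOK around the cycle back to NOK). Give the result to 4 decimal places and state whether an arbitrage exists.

0.9875 (arbitrage exists)

Around NOK → GBP → CNY → NOK: 1 ÷ 12.624 × 8.0597 ÷ 0.64653 = 0.987491
Product < 1; profitable direction is NOK → CNY → GBP → NOK.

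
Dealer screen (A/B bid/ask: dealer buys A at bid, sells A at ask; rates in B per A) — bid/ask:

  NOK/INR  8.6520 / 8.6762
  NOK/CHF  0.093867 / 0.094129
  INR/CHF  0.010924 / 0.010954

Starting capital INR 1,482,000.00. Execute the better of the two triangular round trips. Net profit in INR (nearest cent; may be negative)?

Net profit: INR 6,068.63

Best loop INR → CHF → NOK → INR:
INR 1,482,000.00 × 0.010924 (sell INR at bid) = CHF 16,189.37
CHF 16,189.37 ÷ 0.094129 (buy NOK at ask) = NOK 171,991.29
NOK 171,991.29 × 8.6520 (sell NOK at bid) = INR 1,488,068.63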